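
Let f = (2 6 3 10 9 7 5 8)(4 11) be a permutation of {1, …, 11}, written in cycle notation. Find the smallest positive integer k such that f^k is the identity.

The disjoint cycles have lengths 8, 2, 1.
The order is lcm(8, 2) = 8.

8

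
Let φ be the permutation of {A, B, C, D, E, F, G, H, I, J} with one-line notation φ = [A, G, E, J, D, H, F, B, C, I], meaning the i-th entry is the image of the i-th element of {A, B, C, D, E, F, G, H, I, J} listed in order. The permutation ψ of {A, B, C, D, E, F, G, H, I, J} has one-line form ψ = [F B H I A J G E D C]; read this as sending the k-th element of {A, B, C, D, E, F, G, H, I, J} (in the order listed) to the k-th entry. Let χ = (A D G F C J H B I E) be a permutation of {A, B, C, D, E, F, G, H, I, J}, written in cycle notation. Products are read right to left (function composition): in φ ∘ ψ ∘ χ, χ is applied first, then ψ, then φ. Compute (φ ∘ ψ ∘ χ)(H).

G

(φ ∘ ψ ∘ χ)(H) = φ(ψ(χ(H))). χ(H) = B, then ψ(B) = B, then φ(B) = G, so the result is G.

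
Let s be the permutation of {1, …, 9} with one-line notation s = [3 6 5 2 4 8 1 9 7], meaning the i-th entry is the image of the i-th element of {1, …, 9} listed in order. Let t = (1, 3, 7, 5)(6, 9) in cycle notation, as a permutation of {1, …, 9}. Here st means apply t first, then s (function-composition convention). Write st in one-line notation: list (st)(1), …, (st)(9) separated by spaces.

(st)(x) = s(t(x)). Computing each image: s(t(1)) = s(3) = 5, s(t(2)) = s(2) = 6, s(t(3)) = s(7) = 1, s(t(4)) = s(4) = 2, s(t(5)) = s(1) = 3, s(t(6)) = s(9) = 7, s(t(7)) = s(5) = 4, s(t(8)) = s(8) = 9, s(t(9)) = s(6) = 8.
Hence st = [5 6 1 2 3 7 4 9 8].

5 6 1 2 3 7 4 9 8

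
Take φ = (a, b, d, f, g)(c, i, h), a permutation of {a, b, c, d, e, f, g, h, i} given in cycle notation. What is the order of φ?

The disjoint cycles have lengths 5, 3, 1.
The order of φ is the least common multiple of its cycle lengths: lcm(5, 3) = 15.

15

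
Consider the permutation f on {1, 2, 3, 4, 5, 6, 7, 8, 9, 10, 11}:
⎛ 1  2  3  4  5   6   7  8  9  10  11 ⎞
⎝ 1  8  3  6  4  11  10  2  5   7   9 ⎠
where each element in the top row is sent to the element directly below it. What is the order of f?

10

Decomposing into disjoint cycles gives cycle lengths 5, 2, 2, 1, 1.
The order of f is the least common multiple of its cycle lengths: lcm(5, 2, 2) = 10.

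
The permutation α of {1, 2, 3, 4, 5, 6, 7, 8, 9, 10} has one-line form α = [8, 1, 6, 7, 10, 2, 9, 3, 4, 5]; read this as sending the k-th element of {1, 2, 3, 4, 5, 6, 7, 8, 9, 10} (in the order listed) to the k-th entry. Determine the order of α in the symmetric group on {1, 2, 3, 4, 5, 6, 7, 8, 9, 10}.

30

Writing α as disjoint cycles, the cycle lengths are 5, 3, 2.
Since disjoint cycles commute, ord(α) = lcm(5, 3, 2) = 30.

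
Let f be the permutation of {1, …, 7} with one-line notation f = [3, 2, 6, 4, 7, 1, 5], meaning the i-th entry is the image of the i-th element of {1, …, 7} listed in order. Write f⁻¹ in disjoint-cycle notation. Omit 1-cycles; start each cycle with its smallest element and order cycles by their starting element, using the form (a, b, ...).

(1, 6, 3)(5, 7)

The cycle decomposition of f is (1, 3, 6)(5, 7).
Reversing each cycle (and rotating so the smallest element leads) gives f⁻¹ = (1, 6, 3)(5, 7).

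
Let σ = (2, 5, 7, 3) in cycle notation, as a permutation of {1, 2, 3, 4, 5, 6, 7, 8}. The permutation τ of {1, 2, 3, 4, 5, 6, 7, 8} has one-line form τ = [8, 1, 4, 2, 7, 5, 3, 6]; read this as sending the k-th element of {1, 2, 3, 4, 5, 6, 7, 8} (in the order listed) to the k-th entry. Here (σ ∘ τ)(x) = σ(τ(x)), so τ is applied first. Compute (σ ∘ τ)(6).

τ(6) = 5, then σ(5) = 7; composing gives (σ ∘ τ)(6) = 7.

7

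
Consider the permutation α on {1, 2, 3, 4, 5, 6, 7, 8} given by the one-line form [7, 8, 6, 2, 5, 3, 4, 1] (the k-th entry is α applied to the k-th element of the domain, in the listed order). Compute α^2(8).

7

Tracing 8 → 1 → … returns to 8 after 5 steps, so 8 lies in a 5-cycle (1 7 4 2 8).
Stepping 2 places around the cycle: 8 → 1 → 7.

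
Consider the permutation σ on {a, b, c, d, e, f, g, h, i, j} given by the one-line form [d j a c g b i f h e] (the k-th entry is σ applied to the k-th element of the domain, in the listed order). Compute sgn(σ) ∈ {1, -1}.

1

In disjoint-cycle form the cycle lengths are 7, 3.
A cycle of length ℓ contributes ℓ−1 transpositions, so σ is a product of 6 + 2 = 8 transpositions — even.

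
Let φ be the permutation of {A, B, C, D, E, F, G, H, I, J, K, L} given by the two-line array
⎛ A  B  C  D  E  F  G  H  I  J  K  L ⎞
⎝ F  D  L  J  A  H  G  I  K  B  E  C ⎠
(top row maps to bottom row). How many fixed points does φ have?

The fixed points (elements with φ(x) = x) are {G}, so there is 1.

1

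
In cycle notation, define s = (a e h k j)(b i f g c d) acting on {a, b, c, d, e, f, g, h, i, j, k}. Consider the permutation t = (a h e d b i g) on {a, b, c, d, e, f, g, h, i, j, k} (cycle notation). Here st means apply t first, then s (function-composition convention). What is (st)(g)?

t(g) = a, then s(a) = e; composing gives (st)(g) = e.

e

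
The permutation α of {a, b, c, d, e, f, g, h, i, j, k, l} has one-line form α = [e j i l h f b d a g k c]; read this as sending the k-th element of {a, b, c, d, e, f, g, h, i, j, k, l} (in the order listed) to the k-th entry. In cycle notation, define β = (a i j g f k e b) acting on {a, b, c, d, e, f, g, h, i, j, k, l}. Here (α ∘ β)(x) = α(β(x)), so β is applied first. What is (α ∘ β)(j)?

β(j) = g, then α(g) = b; composing gives (α ∘ β)(j) = b.

b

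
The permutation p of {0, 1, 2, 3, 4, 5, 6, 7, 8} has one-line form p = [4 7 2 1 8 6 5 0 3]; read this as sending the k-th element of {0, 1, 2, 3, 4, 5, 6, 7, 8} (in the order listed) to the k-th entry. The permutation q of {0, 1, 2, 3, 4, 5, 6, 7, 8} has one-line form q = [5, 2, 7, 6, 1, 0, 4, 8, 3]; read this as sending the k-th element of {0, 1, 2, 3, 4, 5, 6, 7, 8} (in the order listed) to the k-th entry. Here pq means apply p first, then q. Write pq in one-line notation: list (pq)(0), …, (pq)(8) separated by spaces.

1 8 7 2 3 4 0 5 6

Chase each element through p then q: 0 → 4 → 1; 1 → 7 → 8; 2 → 2 → 7; 3 → 1 → 2; 4 → 8 → 3; 5 → 6 → 4; 6 → 5 → 0; 7 → 0 → 5; 8 → 3 → 6.
Collecting the images, pq = [1 8 7 2 3 4 0 5 6].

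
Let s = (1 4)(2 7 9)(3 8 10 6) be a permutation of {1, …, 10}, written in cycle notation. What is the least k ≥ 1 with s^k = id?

12

The disjoint cycles have lengths 4, 3, 2, 1.
Since disjoint cycles commute, ord(s) = lcm(4, 3, 2) = 12.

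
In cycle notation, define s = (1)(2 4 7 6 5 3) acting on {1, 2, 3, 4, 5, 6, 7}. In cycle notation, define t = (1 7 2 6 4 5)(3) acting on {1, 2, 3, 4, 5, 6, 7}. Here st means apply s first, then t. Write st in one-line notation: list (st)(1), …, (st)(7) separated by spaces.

Chase each element through s then t: 1 → 1 → 7; 2 → 4 → 5; 3 → 2 → 6; 4 → 7 → 2; 5 → 3 → 3; 6 → 5 → 1; 7 → 6 → 4.
So st in one-line form is 7 5 6 2 3 1 4.

7 5 6 2 3 1 4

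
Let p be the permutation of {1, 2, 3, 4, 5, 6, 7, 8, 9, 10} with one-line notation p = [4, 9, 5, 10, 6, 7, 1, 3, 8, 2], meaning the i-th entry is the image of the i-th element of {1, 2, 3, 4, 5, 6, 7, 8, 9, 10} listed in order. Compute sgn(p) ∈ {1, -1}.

In disjoint-cycle form the cycle lengths are 10.
A cycle of length ℓ contributes ℓ−1 transpositions, so p is a product of 9 transpositions — odd.

-1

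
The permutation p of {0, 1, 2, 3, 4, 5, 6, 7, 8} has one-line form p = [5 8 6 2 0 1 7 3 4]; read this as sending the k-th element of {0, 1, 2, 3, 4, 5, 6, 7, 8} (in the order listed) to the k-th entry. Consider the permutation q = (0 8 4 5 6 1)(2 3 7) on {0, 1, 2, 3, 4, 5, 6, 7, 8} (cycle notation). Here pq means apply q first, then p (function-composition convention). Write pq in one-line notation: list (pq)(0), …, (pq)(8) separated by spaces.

For each element, apply q then p: 0 → 8 → 4; 1 → 0 → 5; 2 → 3 → 2; 3 → 7 → 3; 4 → 5 → 1; 5 → 6 → 7; 6 → 1 → 8; 7 → 2 → 6; 8 → 4 → 0.
Collecting the images, pq = [4 5 2 3 1 7 8 6 0].

4 5 2 3 1 7 8 6 0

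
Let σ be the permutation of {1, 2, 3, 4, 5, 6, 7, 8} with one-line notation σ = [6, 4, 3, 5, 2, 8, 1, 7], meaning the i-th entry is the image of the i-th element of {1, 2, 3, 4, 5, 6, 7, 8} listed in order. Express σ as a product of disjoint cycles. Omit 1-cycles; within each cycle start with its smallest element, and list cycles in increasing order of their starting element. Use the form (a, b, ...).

From 1: 1 → 6 → 8 → 7 → 1, closing the cycle (1, 6, 8, 7).
Continuing from each remaining unvisited element yields (1, 6, 8, 7)(2, 4, 5).

(1, 6, 8, 7)(2, 4, 5)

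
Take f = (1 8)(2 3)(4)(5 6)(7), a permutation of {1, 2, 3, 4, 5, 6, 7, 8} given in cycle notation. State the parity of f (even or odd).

odd

The cycle lengths are 2, 2, 2, 1, 1.
A cycle of length ℓ contributes ℓ−1 transpositions, so f is a product of 1 + 1 + 1 = 3 transpositions — odd.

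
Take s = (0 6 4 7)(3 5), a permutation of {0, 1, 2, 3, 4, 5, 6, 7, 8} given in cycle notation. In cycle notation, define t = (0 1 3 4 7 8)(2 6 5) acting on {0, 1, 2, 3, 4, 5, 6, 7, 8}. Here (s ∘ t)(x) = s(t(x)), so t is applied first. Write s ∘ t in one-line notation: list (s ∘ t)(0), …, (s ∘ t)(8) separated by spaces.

For each element, apply t then s: 0 → 1 → 1; 1 → 3 → 5; 2 → 6 → 4; 3 → 4 → 7; 4 → 7 → 0; 5 → 2 → 2; 6 → 5 → 3; 7 → 8 → 8; 8 → 0 → 6.
Collecting the images, s ∘ t = [1 5 4 7 0 2 3 8 6].

1 5 4 7 0 2 3 8 6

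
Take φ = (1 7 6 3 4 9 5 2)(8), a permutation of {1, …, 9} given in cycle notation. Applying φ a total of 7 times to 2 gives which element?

5

2 lies in the 8-cycle (1 7 6 3 4 9 5 2).
Advancing 7 steps from 2: 2 → 1 → 7 → 6 → 3 → 4 → 9 → 5.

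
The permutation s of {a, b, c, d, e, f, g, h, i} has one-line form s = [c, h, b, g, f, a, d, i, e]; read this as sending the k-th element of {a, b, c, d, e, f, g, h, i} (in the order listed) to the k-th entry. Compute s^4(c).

e

Tracing c → b → … returns to c after 7 steps, so c lies in a 7-cycle (a c b h i e f).
Advancing 4 steps from c: c → b → h → i → e.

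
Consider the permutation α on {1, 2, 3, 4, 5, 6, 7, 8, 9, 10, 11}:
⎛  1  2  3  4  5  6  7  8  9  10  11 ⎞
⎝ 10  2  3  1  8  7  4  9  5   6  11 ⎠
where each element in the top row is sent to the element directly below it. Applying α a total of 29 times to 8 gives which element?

Tracing 8 → 9 → … returns to 8 after 3 steps, so 8 lies in a 3-cycle (5 8 9).
Powers repeat with period 3 on this cycle, and 29 mod 3 = 2, so α^29(8) = α^2(8).
Stepping 2 places around the cycle: 8 → 9 → 5.

5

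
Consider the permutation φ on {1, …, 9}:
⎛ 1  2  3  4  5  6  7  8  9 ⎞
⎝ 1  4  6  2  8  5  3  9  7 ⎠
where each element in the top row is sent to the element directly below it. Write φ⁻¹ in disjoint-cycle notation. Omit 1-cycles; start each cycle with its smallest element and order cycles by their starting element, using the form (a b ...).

The cycle decomposition of φ is (2 4)(3 6 5 8 9 7).
Reversing each cycle (and rotating so the smallest element leads) gives φ⁻¹ = (2 4)(3 7 9 8 5 6).

(2 4)(3 7 9 8 5 6)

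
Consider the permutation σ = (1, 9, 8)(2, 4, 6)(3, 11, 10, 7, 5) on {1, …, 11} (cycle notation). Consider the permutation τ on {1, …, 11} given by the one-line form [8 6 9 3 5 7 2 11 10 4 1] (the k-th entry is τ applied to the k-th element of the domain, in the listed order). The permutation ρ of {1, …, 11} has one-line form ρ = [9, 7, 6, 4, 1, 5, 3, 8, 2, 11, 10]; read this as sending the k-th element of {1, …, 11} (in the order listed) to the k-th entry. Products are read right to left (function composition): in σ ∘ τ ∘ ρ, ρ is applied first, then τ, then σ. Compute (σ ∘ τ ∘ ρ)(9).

2

Chase 9: ρ(9) = 2; τ(2) = 6; σ(6) = 2. Hence (σ ∘ τ ∘ ρ)(9) = 2.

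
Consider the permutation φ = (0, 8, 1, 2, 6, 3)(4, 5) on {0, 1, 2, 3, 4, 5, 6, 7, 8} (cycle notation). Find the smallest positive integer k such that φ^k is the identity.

6

The disjoint cycles have lengths 6, 2, 1.
Since disjoint cycles commute, ord(φ) = lcm(6, 2) = 6.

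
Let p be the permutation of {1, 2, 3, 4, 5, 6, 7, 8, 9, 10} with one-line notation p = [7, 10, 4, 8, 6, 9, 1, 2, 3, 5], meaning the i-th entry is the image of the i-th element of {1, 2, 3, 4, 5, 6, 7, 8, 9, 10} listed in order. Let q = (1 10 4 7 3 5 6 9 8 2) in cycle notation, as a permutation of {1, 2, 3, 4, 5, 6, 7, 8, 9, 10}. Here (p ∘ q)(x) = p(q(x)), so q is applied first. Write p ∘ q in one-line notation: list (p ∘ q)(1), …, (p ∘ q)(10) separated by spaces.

5 7 6 1 9 3 4 10 2 8

(p ∘ q)(x) = p(q(x)). Computing each image: p(q(1)) = p(10) = 5, p(q(2)) = p(1) = 7, p(q(3)) = p(5) = 6, p(q(4)) = p(7) = 1, p(q(5)) = p(6) = 9, p(q(6)) = p(9) = 3, p(q(7)) = p(3) = 4, p(q(8)) = p(2) = 10, p(q(9)) = p(8) = 2, p(q(10)) = p(4) = 8.
Hence p ∘ q = [5 7 6 1 9 3 4 10 2 8].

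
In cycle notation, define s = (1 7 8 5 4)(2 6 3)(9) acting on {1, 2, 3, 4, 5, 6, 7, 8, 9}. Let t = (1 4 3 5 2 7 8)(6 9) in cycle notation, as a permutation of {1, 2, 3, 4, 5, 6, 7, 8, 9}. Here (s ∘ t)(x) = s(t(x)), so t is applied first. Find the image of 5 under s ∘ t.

(s ∘ t)(5) = s(t(5)). t(5) = 2, then s(2) = 6. So (s ∘ t)(5) = 6.

6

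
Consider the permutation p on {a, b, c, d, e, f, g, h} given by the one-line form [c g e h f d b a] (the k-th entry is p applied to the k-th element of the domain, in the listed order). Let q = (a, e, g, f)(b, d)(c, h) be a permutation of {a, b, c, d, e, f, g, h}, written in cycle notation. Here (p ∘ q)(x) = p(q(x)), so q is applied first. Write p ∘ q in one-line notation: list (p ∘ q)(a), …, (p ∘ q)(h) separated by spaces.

Chase each element through q then p: a → e → f; b → d → h; c → h → a; d → b → g; e → g → b; f → a → c; g → f → d; h → c → e.
Collecting the images, p ∘ q = [f h a g b c d e].

f h a g b c d e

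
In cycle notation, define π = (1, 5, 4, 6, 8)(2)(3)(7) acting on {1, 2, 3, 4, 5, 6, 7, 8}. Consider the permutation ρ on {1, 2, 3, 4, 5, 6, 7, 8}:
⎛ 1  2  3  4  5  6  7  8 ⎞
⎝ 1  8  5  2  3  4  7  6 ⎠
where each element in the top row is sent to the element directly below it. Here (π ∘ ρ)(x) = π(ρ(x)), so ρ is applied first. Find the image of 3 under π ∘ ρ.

4

(π ∘ ρ)(3) = π(ρ(3)). ρ(3) = 5, then π(5) = 4. So (π ∘ ρ)(3) = 4.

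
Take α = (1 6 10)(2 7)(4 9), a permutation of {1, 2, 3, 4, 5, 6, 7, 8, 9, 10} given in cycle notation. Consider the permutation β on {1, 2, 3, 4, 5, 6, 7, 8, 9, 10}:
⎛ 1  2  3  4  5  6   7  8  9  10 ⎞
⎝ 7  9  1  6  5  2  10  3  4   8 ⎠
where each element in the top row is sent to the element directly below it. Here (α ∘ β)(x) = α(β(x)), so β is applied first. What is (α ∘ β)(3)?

β(3) = 1, then α(1) = 6; composing gives (α ∘ β)(3) = 6.

6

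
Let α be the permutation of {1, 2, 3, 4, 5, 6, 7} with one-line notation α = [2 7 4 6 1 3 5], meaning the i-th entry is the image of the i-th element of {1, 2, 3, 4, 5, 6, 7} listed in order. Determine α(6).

6 is element number 6 of the domain, and entry number 6 of the one-line form is 3, so α(6) = 3.

3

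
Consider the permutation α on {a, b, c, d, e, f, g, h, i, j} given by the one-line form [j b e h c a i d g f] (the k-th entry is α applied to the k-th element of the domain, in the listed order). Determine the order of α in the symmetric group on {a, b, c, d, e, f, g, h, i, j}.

Decomposing into disjoint cycles gives cycle lengths 3, 2, 2, 2, 1.
The order of α is the least common multiple of its cycle lengths: lcm(3, 2, 2, 2) = 6.

6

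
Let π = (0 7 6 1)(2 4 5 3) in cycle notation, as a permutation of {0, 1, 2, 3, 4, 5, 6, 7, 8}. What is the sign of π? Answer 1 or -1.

The cycle lengths are 4, 4, 1.
A cycle of length ℓ contributes ℓ−1 transpositions, so π is a product of 3 + 3 = 6 transpositions — even.

1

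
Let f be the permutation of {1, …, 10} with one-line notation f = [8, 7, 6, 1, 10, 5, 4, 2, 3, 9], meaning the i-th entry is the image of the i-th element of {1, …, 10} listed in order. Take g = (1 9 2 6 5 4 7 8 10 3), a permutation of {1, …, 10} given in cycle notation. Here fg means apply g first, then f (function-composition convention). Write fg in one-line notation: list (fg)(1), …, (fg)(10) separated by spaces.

Chase each element through g then f: 1 → 9 → 3; 2 → 6 → 5; 3 → 1 → 8; 4 → 7 → 4; 5 → 4 → 1; 6 → 5 → 10; 7 → 8 → 2; 8 → 10 → 9; 9 → 2 → 7; 10 → 3 → 6.
So fg in one-line form is 3 5 8 4 1 10 2 9 7 6.

3 5 8 4 1 10 2 9 7 6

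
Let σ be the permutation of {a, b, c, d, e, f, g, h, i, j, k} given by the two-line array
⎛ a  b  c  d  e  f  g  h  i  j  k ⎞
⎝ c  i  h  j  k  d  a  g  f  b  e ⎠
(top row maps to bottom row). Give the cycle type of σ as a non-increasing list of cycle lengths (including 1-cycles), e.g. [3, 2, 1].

[5, 4, 2]

The disjoint cycles are (a c h g)(b i f d j)(e k), with lengths 5, 4, 2 in non-increasing order.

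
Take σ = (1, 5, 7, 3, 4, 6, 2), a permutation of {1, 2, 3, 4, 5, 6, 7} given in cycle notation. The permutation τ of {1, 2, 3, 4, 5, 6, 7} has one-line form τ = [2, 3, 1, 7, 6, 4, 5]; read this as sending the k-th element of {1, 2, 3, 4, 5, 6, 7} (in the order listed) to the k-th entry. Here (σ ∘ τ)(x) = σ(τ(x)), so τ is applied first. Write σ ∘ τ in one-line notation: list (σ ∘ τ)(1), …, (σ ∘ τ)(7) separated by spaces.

1 4 5 3 2 6 7

(σ ∘ τ)(x) = σ(τ(x)). Computing each image: σ(τ(1)) = σ(2) = 1, σ(τ(2)) = σ(3) = 4, σ(τ(3)) = σ(1) = 5, σ(τ(4)) = σ(7) = 3, σ(τ(5)) = σ(6) = 2, σ(τ(6)) = σ(4) = 6, σ(τ(7)) = σ(5) = 7.
Hence σ ∘ τ = [1 4 5 3 2 6 7].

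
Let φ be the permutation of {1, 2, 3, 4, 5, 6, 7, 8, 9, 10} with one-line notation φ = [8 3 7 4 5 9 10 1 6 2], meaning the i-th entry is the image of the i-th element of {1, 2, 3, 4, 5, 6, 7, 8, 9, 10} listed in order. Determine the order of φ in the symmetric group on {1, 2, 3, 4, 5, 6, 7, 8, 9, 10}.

4

The disjoint-cycle form of φ has cycle lengths 4, 2, 2, 1, 1.
The order of φ is the least common multiple of its cycle lengths: lcm(4, 2, 2) = 4.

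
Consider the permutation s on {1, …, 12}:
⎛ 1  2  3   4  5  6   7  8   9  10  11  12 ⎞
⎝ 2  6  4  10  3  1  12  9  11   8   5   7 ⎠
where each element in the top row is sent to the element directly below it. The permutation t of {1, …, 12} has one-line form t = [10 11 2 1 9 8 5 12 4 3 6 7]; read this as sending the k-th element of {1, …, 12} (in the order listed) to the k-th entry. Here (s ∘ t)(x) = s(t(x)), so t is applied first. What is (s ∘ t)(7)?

3

First apply t: t(7) = 5, then s(5) = 3. Thus (s ∘ t)(7) = 3.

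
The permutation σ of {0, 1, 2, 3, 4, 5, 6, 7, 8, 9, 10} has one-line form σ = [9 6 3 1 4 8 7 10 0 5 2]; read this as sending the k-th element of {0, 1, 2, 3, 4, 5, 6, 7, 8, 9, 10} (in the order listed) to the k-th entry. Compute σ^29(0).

Tracing 0 → 9 → … returns to 0 after 4 steps, so 0 lies in a 4-cycle (0, 9, 5, 8).
Since the cycle has length 4, σ^29 acts on it the same as σ^1 (29 mod 4 = 1).
Advancing 1 step from 0: 0 → 9.

9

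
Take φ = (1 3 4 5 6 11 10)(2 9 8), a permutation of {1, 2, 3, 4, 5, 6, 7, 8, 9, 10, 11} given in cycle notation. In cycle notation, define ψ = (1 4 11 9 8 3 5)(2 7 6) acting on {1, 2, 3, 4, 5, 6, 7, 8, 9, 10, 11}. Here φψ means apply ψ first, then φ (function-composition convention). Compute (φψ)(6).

First apply ψ: ψ(6) = 2, then φ(2) = 9. Thus (φψ)(6) = 9.

9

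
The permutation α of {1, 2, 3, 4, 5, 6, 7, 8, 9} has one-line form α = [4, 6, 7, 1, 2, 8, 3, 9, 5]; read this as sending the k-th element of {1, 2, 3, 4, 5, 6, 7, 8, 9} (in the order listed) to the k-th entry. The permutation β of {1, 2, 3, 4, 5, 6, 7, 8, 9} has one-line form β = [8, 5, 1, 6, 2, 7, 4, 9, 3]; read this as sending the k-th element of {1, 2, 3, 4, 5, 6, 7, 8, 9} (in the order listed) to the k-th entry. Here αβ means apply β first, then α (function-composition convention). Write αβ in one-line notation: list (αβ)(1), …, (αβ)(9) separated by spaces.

For each element, apply β then α: 1 → 8 → 9; 2 → 5 → 2; 3 → 1 → 4; 4 → 6 → 8; 5 → 2 → 6; 6 → 7 → 3; 7 → 4 → 1; 8 → 9 → 5; 9 → 3 → 7.
So αβ in one-line form is 9 2 4 8 6 3 1 5 7.

9 2 4 8 6 3 1 5 7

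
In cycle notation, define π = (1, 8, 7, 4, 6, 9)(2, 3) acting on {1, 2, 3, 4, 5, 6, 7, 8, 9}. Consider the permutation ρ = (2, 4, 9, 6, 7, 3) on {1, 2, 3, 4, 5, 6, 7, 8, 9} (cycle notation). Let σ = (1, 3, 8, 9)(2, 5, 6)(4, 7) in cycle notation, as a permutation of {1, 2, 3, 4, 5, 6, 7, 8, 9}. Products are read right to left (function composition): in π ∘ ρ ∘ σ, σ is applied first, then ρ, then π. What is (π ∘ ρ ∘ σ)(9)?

(π ∘ ρ ∘ σ)(9) = π(ρ(σ(9))). σ(9) = 1, then ρ(1) = 1, then π(1) = 8, so the result is 8.

8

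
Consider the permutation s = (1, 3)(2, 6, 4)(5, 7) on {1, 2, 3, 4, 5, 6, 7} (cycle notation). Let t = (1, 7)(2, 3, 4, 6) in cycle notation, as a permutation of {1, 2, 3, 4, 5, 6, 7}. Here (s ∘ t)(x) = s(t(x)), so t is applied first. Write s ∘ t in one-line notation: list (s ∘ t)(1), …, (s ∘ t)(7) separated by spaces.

5 1 2 4 7 6 3

(s ∘ t)(x) = s(t(x)). Computing each image: s(t(1)) = s(7) = 5, s(t(2)) = s(3) = 1, s(t(3)) = s(4) = 2, s(t(4)) = s(6) = 4, s(t(5)) = s(5) = 7, s(t(6)) = s(2) = 6, s(t(7)) = s(1) = 3.
Hence s ∘ t = [5 1 2 4 7 6 3].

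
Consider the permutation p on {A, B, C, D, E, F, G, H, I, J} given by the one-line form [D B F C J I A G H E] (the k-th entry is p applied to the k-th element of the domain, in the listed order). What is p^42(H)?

Tracing H → G → … returns to H after 7 steps, so H lies in a 7-cycle (A, D, C, F, I, H, G).
On a 7-cycle, p^7 is the identity, so p^42 = p^0 there (42 ≡ 0 mod 7).
So p^42(H) = H.

H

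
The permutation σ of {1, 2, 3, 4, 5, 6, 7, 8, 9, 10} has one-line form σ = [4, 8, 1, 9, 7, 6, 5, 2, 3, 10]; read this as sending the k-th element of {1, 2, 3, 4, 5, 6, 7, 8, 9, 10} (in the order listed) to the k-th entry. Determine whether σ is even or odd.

In disjoint-cycle form the cycle lengths are 4, 2, 2, 1, 1.
A cycle is odd iff its length is even; σ has 3 even-length cycles, so sgn(σ) = (−1)^3 and σ is odd.

odd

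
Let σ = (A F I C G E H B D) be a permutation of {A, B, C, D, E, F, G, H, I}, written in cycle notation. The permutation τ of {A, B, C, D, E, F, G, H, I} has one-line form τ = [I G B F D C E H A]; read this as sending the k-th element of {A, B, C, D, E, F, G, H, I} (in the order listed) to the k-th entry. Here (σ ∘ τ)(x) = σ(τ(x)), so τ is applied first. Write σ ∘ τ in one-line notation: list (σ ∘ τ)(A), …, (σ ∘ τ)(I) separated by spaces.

Chase each element through τ then σ: A → I → C; B → G → E; C → B → D; D → F → I; E → D → A; F → C → G; G → E → H; H → H → B; I → A → F.
Collecting the images, σ ∘ τ = [C E D I A G H B F].

C E D I A G H B F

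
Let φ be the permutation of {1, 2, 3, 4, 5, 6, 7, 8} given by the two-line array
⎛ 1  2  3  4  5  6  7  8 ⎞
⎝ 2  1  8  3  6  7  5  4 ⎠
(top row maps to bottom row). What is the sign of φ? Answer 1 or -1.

In disjoint-cycle form the cycle lengths are 3, 3, 2.
A cycle is odd iff its length is even; φ has 1 even-length cycle, so sgn(φ) = (−1)^1 and φ is odd.

-1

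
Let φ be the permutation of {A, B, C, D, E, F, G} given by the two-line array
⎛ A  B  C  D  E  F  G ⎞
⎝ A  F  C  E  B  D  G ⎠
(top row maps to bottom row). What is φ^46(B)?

D

Tracing B → F → … returns to B after 4 steps, so B lies in a 4-cycle (B F D E).
Since the cycle has length 4, φ^46 acts on it the same as φ^2 (46 mod 4 = 2).
Advancing 2 steps from B: B → F → D.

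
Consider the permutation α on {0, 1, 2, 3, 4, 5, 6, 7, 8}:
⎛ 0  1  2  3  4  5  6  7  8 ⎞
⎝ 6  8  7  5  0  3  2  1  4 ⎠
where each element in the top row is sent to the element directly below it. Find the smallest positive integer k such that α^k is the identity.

Writing α as disjoint cycles, the cycle lengths are 7, 2.
Since disjoint cycles commute, ord(α) = lcm(7, 2) = 14.

14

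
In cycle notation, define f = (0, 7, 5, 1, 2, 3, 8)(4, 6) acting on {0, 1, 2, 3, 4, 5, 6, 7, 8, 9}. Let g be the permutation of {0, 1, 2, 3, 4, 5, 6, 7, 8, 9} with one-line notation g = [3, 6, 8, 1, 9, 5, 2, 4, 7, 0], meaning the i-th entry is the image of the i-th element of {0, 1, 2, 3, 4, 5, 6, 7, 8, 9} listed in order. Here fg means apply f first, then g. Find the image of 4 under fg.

2

First apply f: f(4) = 6, then g(6) = 2. Thus (fg)(4) = 2.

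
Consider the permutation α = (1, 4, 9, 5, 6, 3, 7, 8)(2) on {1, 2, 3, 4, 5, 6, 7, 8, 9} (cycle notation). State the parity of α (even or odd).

odd

The cycle lengths are 8, 1.
A cycle is odd iff its length is even; α has 1 even-length cycle, so sgn(α) = (−1)^1 and α is odd.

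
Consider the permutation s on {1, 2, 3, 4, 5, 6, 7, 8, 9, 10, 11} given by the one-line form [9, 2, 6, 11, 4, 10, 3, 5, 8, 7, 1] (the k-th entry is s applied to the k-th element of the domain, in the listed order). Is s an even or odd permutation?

In disjoint-cycle form the cycle lengths are 6, 4, 1.
A cycle of length ℓ contributes ℓ−1 transpositions, so s is a product of 5 + 3 = 8 transpositions — even.

even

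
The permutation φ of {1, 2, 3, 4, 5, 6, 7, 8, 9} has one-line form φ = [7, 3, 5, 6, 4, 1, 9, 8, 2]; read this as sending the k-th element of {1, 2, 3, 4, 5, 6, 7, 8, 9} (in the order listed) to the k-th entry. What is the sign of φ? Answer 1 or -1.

In disjoint-cycle form the cycle lengths are 8, 1.
A cycle is odd iff its length is even; φ has 1 even-length cycle, so sgn(φ) = (−1)^1 and φ is odd.

-1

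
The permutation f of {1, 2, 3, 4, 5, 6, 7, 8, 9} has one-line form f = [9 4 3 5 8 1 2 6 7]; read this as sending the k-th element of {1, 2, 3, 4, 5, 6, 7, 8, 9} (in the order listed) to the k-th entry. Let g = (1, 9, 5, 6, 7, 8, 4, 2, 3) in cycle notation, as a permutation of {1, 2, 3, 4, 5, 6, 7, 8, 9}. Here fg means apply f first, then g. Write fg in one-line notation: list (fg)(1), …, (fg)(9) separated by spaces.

For each element, apply f then g: 1 → 9 → 5; 2 → 4 → 2; 3 → 3 → 1; 4 → 5 → 6; 5 → 8 → 4; 6 → 1 → 9; 7 → 2 → 3; 8 → 6 → 7; 9 → 7 → 8.
So fg in one-line form is 5 2 1 6 4 9 3 7 8.

5 2 1 6 4 9 3 7 8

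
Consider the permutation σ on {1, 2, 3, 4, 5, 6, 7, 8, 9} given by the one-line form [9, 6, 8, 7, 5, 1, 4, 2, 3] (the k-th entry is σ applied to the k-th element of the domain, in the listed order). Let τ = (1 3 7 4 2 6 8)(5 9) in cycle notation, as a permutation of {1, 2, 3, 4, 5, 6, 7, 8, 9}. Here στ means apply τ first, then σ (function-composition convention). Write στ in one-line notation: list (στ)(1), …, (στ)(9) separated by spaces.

For each element, apply τ then σ: 1 → 3 → 8; 2 → 6 → 1; 3 → 7 → 4; 4 → 2 → 6; 5 → 9 → 3; 6 → 8 → 2; 7 → 4 → 7; 8 → 1 → 9; 9 → 5 → 5.
Collecting the images, στ = [8 1 4 6 3 2 7 9 5].

8 1 4 6 3 2 7 9 5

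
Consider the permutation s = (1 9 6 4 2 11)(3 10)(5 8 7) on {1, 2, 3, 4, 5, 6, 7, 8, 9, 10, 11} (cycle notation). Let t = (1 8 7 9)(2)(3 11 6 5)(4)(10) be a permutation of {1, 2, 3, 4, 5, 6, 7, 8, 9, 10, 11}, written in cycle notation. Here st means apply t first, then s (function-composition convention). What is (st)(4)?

2

(st)(4) = s(t(4)). t(4) = 4, then s(4) = 2. So (st)(4) = 2.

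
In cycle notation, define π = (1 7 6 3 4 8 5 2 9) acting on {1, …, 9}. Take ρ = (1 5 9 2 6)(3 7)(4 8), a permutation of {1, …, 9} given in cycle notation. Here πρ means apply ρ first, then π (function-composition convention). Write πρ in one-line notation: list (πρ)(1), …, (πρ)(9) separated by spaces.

2 3 6 5 1 7 4 8 9

For each element, apply ρ then π: 1 → 5 → 2; 2 → 6 → 3; 3 → 7 → 6; 4 → 8 → 5; 5 → 9 → 1; 6 → 1 → 7; 7 → 3 → 4; 8 → 4 → 8; 9 → 2 → 9.
Collecting the images, πρ = [2 3 6 5 1 7 4 8 9].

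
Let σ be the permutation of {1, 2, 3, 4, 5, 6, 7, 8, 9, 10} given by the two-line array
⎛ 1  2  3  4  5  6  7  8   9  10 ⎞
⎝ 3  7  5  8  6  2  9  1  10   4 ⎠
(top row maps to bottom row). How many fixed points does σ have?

No element satisfies σ(x) = x, so there are 0 fixed points.

0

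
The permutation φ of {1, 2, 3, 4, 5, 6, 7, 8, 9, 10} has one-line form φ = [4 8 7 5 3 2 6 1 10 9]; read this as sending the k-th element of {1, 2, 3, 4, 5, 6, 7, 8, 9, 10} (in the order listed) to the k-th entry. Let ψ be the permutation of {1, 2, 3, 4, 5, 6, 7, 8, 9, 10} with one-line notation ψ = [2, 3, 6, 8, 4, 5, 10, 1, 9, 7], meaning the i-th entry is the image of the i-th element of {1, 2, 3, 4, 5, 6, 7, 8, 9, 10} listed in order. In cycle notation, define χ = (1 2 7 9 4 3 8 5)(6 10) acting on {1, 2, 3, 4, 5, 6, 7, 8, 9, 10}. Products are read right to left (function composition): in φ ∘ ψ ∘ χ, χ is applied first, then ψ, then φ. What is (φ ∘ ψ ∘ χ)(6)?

Apply the permutations in order: χ(6) = 10, then ψ(10) = 7, then φ(7) = 6. So (φ ∘ ψ ∘ χ)(6) = 6.

6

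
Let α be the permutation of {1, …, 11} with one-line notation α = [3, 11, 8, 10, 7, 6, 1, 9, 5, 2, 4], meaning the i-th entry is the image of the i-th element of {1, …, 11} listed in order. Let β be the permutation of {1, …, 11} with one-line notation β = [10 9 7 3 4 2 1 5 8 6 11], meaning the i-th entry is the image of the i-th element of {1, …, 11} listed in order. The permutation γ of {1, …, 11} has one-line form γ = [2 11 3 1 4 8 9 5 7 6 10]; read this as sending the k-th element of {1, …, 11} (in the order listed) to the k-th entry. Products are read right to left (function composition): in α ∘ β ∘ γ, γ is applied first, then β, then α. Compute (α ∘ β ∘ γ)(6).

7

Chase 6: γ(6) = 8; β(8) = 5; α(5) = 7. Hence (α ∘ β ∘ γ)(6) = 7.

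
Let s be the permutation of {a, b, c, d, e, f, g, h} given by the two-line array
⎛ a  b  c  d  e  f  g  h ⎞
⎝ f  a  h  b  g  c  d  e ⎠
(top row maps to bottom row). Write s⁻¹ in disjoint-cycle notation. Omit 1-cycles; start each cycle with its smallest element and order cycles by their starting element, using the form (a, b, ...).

(a, b, d, g, e, h, c, f)

The cycle decomposition of s is (a, f, c, h, e, g, d, b).
Reversing each cycle (and rotating so the smallest element leads) gives s⁻¹ = (a, b, d, g, e, h, c, f).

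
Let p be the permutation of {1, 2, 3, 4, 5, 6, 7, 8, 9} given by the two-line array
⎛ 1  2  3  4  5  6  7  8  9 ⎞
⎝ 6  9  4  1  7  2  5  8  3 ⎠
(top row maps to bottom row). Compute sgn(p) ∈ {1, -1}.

In disjoint-cycle form the cycle lengths are 6, 2, 1.
A cycle of length ℓ contributes ℓ−1 transpositions, so p is a product of 5 + 1 = 6 transpositions — even.

1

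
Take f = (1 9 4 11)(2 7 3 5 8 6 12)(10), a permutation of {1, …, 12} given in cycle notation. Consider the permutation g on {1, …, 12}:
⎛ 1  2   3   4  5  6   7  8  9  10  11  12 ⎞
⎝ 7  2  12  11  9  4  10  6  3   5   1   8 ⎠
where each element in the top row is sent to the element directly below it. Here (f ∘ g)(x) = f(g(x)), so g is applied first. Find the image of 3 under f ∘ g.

First apply g: g(3) = 12, then f(12) = 2. Thus (f ∘ g)(3) = 2.

2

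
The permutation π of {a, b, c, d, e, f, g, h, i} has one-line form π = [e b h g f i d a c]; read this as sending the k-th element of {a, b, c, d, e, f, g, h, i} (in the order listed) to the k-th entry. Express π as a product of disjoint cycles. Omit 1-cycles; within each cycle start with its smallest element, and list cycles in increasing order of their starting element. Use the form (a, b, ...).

Iterating π from a gives a → e → f → i → c → h → a; that is the 6-cycle (a, e, f, i, c, h).
Repeating from the next unused element and collecting all non-trivial cycles gives (a, e, f, i, c, h)(d, g).

(a, e, f, i, c, h)(d, g)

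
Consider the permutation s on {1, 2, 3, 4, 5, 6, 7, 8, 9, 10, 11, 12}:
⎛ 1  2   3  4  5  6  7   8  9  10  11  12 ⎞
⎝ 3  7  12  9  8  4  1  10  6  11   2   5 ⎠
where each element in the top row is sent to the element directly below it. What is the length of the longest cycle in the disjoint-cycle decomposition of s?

9

Decomposing into disjoint cycles gives (1, 3, 12, 5, 8, 10, 11, 2, 7)(4, 9, 6); the longest has length 9.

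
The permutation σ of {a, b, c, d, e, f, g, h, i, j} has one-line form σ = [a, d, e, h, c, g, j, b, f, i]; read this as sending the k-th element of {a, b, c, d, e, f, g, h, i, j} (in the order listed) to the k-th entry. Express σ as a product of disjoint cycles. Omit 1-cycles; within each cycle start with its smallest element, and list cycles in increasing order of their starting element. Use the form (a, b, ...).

Iterating σ from b gives b → d → h → b; that is the 3-cycle (b, d, h).
Repeating from the next unused element and collecting all non-trivial cycles gives (b, d, h)(c, e)(f, g, j, i).

(b, d, h)(c, e)(f, g, j, i)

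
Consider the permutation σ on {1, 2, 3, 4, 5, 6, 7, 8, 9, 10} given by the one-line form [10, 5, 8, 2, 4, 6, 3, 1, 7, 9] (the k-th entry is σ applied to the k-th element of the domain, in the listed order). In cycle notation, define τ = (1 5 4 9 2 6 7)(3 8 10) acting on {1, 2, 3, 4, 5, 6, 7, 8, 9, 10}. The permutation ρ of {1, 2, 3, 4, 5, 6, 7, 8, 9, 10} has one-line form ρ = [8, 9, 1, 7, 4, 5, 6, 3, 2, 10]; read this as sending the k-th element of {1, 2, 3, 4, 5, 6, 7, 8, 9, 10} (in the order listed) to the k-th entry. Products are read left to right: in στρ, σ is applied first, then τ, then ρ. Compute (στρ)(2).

(στρ)(2) = ρ(τ(σ(2))). σ(2) = 5, then τ(5) = 4, then ρ(4) = 7, so the result is 7.

7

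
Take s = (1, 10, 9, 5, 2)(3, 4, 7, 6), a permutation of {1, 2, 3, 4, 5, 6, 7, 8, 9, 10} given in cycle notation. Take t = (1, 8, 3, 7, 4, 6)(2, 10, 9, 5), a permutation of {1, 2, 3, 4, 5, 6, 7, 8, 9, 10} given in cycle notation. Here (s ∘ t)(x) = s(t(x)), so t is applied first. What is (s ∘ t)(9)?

2

t(9) = 5, then s(5) = 2; composing gives (s ∘ t)(9) = 2.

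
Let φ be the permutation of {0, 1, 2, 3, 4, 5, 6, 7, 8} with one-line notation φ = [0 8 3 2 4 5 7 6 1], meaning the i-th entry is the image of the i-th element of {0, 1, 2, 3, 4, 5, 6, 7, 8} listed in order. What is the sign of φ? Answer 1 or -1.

-1

In disjoint-cycle form the cycle lengths are 2, 2, 2, 1, 1, 1.
A cycle of length ℓ contributes ℓ−1 transpositions, so φ is a product of 1 + 1 + 1 = 3 transpositions — odd.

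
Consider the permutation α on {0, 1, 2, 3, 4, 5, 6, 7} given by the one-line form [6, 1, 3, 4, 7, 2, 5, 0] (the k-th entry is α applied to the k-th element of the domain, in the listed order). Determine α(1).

1

1 is element number 2 of the domain, and entry number 2 of the one-line form is 1, so α(1) = 1.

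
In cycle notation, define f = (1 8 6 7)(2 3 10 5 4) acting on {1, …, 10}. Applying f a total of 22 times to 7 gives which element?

8

7 lies in the 4-cycle (1 8 6 7).
Powers repeat with period 4 on this cycle, and 22 mod 4 = 2, so f^22(7) = f^2(7).
Stepping 2 places around the cycle: 7 → 1 → 8.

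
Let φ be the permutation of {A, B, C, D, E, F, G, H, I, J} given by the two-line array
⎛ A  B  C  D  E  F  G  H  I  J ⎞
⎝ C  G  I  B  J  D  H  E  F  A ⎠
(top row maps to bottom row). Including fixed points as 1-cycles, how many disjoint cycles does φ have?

1

The cycle decomposition is (A C I F D B G H E J), which has 1 cycle (counting 1-cycles).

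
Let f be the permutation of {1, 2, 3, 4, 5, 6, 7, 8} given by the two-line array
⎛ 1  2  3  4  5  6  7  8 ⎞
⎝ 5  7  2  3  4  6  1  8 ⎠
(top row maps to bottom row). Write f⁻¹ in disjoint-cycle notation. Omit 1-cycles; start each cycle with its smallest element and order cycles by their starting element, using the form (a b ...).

(1 7 2 3 4 5)

First write f in disjoint cycles: (1 5 4 3 2 7).
The inverse reverses every cycle; in canonical form, f⁻¹ = (1 7 2 3 4 5).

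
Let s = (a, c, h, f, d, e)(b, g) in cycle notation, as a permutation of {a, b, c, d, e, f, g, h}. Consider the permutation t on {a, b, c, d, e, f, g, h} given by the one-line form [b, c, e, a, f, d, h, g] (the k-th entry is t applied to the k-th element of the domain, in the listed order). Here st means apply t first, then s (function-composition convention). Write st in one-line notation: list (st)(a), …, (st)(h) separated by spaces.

g h a c d e f b

(st)(x) = s(t(x)). Computing each image: s(t(a)) = s(b) = g, s(t(b)) = s(c) = h, s(t(c)) = s(e) = a, s(t(d)) = s(a) = c, s(t(e)) = s(f) = d, s(t(f)) = s(d) = e, s(t(g)) = s(h) = f, s(t(h)) = s(g) = b.
Hence st = [g h a c d e f b].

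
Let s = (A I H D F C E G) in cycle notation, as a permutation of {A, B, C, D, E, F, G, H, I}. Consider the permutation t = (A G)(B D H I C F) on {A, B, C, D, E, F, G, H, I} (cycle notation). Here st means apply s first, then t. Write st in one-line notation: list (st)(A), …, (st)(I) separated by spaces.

Chase each element through s then t: A → I → C; B → B → D; C → E → E; D → F → B; E → G → A; F → C → F; G → A → G; H → D → H; I → H → I.
Collecting the images, st = [C D E B A F G H I].

C D E B A F G H I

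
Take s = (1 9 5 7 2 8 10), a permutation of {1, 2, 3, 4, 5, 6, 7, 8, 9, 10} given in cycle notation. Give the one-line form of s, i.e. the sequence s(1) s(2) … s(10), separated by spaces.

9 8 3 4 7 6 2 10 5 1

Reading each image from the cycles: 1→9, 2→8, 3→3, 4→4, 5→7, 6→6, 7→2, 8→10, 9→5, 10→1.
Listing these in domain order gives 9 8 3 4 7 6 2 10 5 1.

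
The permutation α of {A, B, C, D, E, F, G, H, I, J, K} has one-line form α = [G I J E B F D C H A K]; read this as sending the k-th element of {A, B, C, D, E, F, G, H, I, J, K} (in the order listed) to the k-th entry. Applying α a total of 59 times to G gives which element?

Tracing G → D → … returns to G after 9 steps, so G lies in a 9-cycle (A G D E B I H C J).
Since the cycle has length 9, α^59 acts on it the same as α^5 (59 mod 9 = 5).
Advancing 5 steps from G: G → D → E → B → I → H.

H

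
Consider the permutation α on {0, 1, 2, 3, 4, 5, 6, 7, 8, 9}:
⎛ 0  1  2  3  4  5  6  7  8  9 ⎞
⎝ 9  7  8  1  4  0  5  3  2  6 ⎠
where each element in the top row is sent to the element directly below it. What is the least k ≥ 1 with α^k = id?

Decomposing into disjoint cycles gives cycle lengths 4, 3, 2, 1.
The order is lcm(4, 3, 2) = 12.

12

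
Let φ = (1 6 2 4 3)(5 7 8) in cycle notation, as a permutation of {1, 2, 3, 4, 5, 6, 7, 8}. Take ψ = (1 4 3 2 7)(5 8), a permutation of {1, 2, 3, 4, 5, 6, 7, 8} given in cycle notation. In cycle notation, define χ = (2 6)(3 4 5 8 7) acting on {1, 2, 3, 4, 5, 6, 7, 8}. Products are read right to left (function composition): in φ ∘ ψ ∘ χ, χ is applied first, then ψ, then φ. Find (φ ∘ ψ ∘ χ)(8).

6

Apply the permutations in order: χ(8) = 7, then ψ(7) = 1, then φ(1) = 6. So (φ ∘ ψ ∘ χ)(8) = 6.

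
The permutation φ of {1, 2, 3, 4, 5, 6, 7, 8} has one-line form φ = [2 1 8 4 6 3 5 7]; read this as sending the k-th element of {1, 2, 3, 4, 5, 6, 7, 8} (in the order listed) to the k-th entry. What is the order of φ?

Decomposing into disjoint cycles gives cycle lengths 5, 2, 1.
The order of φ is the least common multiple of its cycle lengths: lcm(5, 2) = 10.

10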